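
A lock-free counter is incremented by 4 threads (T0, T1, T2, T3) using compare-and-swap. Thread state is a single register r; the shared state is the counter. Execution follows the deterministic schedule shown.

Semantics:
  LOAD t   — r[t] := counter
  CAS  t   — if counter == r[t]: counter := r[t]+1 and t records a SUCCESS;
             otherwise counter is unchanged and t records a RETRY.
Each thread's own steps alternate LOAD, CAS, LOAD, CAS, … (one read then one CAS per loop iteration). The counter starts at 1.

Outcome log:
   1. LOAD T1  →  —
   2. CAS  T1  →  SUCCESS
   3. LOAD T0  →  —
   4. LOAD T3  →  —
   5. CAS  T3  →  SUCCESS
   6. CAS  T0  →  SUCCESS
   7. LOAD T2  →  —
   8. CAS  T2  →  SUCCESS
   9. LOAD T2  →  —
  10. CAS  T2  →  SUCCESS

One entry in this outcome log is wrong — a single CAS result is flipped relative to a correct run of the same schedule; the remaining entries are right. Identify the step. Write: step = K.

step = 6

Re-executing:
#1 T1 reads 1
#2 T1 CAS(1→2) writes; counter now 2
#3 T0 reads 2
#4 T3 reads 2
#5 T3 CAS(2→3) writes; counter now 3
#6 T0 CAS(2→3) fails; counter now 3
#7 T2 reads 3
#8 T2 CAS(3→4) writes; counter now 4
#9 T2 reads 4
#10 T2 CAS(4→5) writes; counter now 5
Mismatch at 6.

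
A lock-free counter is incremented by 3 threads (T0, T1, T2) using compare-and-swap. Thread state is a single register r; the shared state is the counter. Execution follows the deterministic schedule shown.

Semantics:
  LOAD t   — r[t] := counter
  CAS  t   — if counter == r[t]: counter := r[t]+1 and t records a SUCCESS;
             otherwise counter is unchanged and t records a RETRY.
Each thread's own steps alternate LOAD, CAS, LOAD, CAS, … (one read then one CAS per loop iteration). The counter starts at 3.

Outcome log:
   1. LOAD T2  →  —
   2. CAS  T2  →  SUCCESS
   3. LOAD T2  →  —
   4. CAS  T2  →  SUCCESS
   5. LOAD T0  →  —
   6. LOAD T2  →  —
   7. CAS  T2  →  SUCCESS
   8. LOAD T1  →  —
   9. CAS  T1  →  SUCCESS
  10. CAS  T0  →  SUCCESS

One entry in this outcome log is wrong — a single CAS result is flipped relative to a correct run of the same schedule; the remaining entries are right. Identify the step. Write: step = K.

Re-executing:
#1 T2 reads 3
#2 T2 CAS(3→4) writes; counter now 4
#3 T2 reads 4
#4 T2 CAS(4→5) writes; counter now 5
#5 T0 reads 5
#6 T2 reads 5
#7 T2 CAS(5→6) writes; counter now 6
#8 T1 reads 6
#9 T1 CAS(6→7) writes; counter now 7
#10 T0 CAS(5→6) fails; counter now 7
Flip is step 10.

step = 10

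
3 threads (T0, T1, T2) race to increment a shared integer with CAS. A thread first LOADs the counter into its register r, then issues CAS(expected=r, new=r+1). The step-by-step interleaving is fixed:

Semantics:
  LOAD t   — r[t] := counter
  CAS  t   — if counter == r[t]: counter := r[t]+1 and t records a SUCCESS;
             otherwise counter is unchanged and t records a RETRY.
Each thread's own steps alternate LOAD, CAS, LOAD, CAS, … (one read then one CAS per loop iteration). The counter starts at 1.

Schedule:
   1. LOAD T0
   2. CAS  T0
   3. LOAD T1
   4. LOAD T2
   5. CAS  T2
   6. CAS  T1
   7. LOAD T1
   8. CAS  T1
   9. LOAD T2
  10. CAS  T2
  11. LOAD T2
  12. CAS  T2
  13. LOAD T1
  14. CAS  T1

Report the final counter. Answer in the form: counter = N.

   1) LOAD T0:  M=1  r_T0=1
   2) CAS  T0:  M=2  r_T0=1 ✓
   3) LOAD T1:  M=2  r_T1=2
   4) LOAD T2:  M=2  r_T2=2
   5) CAS  T2:  M=3  r_T2=2 ✓
   6) CAS  T1:  M=3  r_T1=2 ✗
   7) LOAD T1:  M=3  r_T1=3
   8) CAS  T1:  M=4  r_T1=3 ✓
   9) LOAD T2:  M=4  r_T2=4
  10) CAS  T2:  M=5  r_T2=4 ✓
  11) LOAD T2:  M=5  r_T2=5
  12) CAS  T2:  M=6  r_T2=5 ✓
  13) LOAD T1:  M=6  r_T1=6
  14) CAS  T1:  M=7  r_T1=6 ✓

counter = 7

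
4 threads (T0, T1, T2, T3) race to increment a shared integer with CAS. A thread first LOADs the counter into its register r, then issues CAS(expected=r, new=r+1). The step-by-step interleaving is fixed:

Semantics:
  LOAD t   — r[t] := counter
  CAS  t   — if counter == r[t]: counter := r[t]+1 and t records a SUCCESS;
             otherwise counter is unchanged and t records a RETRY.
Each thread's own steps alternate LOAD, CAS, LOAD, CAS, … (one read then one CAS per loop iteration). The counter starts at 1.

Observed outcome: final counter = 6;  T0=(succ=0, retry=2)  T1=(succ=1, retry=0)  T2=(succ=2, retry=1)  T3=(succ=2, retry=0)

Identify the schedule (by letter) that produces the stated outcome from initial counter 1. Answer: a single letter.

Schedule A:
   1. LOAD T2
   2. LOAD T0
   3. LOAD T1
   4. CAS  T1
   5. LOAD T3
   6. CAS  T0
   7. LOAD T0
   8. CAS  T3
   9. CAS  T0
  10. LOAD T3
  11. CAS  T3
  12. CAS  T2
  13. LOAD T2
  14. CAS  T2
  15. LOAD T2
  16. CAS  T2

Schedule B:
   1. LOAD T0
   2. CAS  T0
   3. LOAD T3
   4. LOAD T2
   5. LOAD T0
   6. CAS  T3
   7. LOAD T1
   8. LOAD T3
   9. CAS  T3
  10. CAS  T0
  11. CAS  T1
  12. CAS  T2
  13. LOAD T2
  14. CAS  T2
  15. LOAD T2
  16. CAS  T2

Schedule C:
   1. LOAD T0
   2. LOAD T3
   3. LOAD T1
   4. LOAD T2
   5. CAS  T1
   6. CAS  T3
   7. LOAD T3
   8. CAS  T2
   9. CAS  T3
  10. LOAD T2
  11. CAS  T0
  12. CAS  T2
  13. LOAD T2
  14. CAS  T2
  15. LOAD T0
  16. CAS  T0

A

Tracing schedule A:
step 1: T2 LOAD ⇒ load; ctr=1 reg=1
step 2: T0 LOAD ⇒ load; ctr=1 reg=1
step 3: T1 LOAD ⇒ load; ctr=1 reg=1
step 4: T1 CAS ⇒ ok; ctr=2 reg=1
step 5: T3 LOAD ⇒ load; ctr=2 reg=2
step 6: T0 CAS ⇒ retry; ctr=2 reg=1
step 7: T0 LOAD ⇒ load; ctr=2 reg=2
step 8: T3 CAS ⇒ ok; ctr=3 reg=2
step 9: T0 CAS ⇒ retry; ctr=3 reg=2
step 10: T3 LOAD ⇒ load; ctr=3 reg=3
step 11: T3 CAS ⇒ ok; ctr=4 reg=3
step 12: T2 CAS ⇒ retry; ctr=4 reg=1
step 13: T2 LOAD ⇒ load; ctr=4 reg=4
step 14: T2 CAS ⇒ ok; ctr=5 reg=4
step 15: T2 LOAD ⇒ load; ctr=5 reg=5
step 16: T2 CAS ⇒ ok; ctr=6 reg=5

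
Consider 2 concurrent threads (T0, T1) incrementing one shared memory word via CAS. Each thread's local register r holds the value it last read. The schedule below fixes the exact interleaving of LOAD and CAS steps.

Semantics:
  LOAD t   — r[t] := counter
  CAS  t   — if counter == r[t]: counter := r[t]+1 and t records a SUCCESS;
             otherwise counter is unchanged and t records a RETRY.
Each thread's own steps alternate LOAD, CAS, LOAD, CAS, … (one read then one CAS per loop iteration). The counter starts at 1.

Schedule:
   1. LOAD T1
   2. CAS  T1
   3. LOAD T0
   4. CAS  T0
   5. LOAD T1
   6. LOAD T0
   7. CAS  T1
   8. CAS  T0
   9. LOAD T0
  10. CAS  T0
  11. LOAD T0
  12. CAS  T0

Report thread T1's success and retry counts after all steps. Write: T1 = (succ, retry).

T1 = (2, 0)

[1] T1.load  rd  (counter 1, T1.r 1)
[2] T1.cas  hit  (counter 2, T1.r 1)
[3] T0.load  rd  (counter 2, T0.r 2)
[4] T0.cas  hit  (counter 3, T0.r 2)
[5] T1.load  rd  (counter 3, T1.r 3)
[6] T0.load  rd  (counter 3, T0.r 3)
[7] T1.cas  hit  (counter 4, T1.r 3)
[8] T0.cas  miss  (counter 4, T0.r 3)
[9] T0.load  rd  (counter 4, T0.r 4)
[10] T0.cas  hit  (counter 5, T0.r 4)
[11] T0.load  rd  (counter 5, T0.r 5)
[12] T0.cas  hit  (counter 6, T0.r 5)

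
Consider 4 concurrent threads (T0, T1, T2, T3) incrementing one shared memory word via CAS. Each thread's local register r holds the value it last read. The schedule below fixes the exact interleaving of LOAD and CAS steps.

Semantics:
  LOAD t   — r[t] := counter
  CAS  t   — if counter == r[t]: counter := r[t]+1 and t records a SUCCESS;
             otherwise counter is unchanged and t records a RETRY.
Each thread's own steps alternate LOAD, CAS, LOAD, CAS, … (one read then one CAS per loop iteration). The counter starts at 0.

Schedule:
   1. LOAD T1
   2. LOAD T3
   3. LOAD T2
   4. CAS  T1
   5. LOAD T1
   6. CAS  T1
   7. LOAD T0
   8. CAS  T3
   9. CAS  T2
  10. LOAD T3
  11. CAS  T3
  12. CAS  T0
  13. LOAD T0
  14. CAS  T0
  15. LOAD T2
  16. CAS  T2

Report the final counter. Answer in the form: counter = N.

T1 LOAD — after: cnt=0, r=0 — load
T3 LOAD — after: cnt=0, r=0 — load
T2 LOAD — after: cnt=0, r=0 — load
T1 CAS — after: cnt=1, r=0 — ok
T1 LOAD — after: cnt=1, r=1 — load
T1 CAS — after: cnt=2, r=1 — ok
T0 LOAD — after: cnt=2, r=2 — load
T3 CAS — after: cnt=2, r=0 — retry
T2 CAS — after: cnt=2, r=0 — retry
T3 LOAD — after: cnt=2, r=2 — load
T3 CAS — after: cnt=3, r=2 — ok
T0 CAS — after: cnt=3, r=2 — retry
T0 LOAD — after: cnt=3, r=3 — load
T0 CAS — after: cnt=4, r=3 — ok
T2 LOAD — after: cnt=4, r=4 — load
T2 CAS — after: cnt=5, r=4 — ok

counter = 5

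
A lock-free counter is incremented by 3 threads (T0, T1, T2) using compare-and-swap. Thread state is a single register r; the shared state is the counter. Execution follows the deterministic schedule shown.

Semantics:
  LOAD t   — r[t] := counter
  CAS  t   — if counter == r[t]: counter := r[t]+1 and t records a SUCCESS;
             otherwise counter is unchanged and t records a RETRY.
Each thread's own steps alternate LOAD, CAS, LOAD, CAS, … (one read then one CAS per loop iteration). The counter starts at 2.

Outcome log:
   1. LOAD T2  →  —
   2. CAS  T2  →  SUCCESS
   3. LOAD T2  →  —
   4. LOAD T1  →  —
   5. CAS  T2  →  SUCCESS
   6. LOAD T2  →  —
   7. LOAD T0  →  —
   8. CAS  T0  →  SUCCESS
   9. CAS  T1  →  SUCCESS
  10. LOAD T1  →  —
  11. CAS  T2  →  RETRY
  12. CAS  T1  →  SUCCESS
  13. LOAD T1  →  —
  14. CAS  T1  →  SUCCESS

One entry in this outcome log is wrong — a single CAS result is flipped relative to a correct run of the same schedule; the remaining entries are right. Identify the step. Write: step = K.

step = 9

Correct run:
step 1: T2 LOAD ⇒ load; ctr=2 reg=2
step 2: T2 CAS ⇒ ok; ctr=3 reg=2
step 3: T2 LOAD ⇒ load; ctr=3 reg=3
step 4: T1 LOAD ⇒ load; ctr=3 reg=3
step 5: T2 CAS ⇒ ok; ctr=4 reg=3
step 6: T2 LOAD ⇒ load; ctr=4 reg=4
step 7: T0 LOAD ⇒ load; ctr=4 reg=4
step 8: T0 CAS ⇒ ok; ctr=5 reg=4
step 9: T1 CAS ⇒ retry; ctr=5 reg=3
step 10: T1 LOAD ⇒ load; ctr=5 reg=5
step 11: T2 CAS ⇒ retry; ctr=5 reg=4
step 12: T1 CAS ⇒ ok; ctr=6 reg=5
step 13: T1 LOAD ⇒ load; ctr=6 reg=6
step 14: T1 CAS ⇒ ok; ctr=7 reg=6
Mismatch at 9.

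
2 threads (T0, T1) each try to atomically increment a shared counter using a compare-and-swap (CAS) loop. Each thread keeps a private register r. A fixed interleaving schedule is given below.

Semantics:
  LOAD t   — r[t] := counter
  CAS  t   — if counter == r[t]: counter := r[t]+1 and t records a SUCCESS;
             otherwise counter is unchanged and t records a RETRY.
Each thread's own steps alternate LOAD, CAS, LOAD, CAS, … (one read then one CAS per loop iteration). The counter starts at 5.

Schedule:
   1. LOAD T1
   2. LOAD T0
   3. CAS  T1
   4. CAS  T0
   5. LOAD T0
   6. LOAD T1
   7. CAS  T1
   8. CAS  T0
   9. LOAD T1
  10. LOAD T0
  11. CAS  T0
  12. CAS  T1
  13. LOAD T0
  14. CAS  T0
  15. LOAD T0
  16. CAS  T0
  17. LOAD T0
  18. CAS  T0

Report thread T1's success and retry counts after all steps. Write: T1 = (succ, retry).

#1 T1 reads 5
#2 T0 reads 5
#3 T1 CAS(5→6) writes; counter now 6
#4 T0 CAS(5→6) fails; counter now 6
#5 T0 reads 6
#6 T1 reads 6
#7 T1 CAS(6→7) writes; counter now 7
#8 T0 CAS(6→7) fails; counter now 7
#9 T1 reads 7
#10 T0 reads 7
#11 T0 CAS(7→8) writes; counter now 8
#12 T1 CAS(7→8) fails; counter now 8
#13 T0 reads 8
#14 T0 CAS(8→9) writes; counter now 9
#15 T0 reads 9
#16 T0 CAS(9→10) writes; counter now 10
#17 T0 reads 10
#18 T0 CAS(10→11) writes; counter now 11

T1 = (2, 1)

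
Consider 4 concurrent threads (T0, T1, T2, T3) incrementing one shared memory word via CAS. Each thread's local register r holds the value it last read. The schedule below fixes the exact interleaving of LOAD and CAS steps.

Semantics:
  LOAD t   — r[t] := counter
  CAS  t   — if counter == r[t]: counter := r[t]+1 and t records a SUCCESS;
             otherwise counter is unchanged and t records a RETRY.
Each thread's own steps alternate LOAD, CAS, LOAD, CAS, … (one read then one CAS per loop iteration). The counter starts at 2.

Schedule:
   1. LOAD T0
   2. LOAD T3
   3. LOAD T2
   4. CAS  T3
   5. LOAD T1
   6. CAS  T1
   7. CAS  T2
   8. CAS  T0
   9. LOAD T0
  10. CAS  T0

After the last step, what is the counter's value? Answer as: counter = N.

counter = 5

1. LOAD T0 → mem=2 r[T0]=2 [LOAD]
2. LOAD T3 → mem=2 r[T3]=2 [LOAD]
3. LOAD T2 → mem=2 r[T2]=2 [LOAD]
4. CAS T3 → mem=3 r[T3]=2 [OK]
5. LOAD T1 → mem=3 r[T1]=3 [LOAD]
6. CAS T1 → mem=4 r[T1]=3 [OK]
7. CAS T2 → mem=4 r[T2]=2 [RETRY]
8. CAS T0 → mem=4 r[T0]=2 [RETRY]
9. LOAD T0 → mem=4 r[T0]=4 [LOAD]
10. CAS T0 → mem=5 r[T0]=4 [OK]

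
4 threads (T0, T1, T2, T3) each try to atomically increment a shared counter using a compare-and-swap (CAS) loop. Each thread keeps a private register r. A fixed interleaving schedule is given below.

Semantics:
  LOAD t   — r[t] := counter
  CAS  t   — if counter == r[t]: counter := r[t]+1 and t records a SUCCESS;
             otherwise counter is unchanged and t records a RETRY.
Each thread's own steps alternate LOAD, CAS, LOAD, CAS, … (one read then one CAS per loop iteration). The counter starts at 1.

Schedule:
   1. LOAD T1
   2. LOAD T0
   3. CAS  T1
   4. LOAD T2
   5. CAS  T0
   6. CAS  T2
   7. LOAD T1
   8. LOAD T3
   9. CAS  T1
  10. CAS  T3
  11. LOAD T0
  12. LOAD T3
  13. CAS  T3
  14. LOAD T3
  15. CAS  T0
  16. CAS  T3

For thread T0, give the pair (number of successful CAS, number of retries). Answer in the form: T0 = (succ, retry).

T0 = (0, 2)

1. LOAD T1 → mem=1 r[T1]=1 [LOAD]
2. LOAD T0 → mem=1 r[T0]=1 [LOAD]
3. CAS T1 → mem=2 r[T1]=1 [OK]
4. LOAD T2 → mem=2 r[T2]=2 [LOAD]
5. CAS T0 → mem=2 r[T0]=1 [RETRY]
6. CAS T2 → mem=3 r[T2]=2 [OK]
7. LOAD T1 → mem=3 r[T1]=3 [LOAD]
8. LOAD T3 → mem=3 r[T3]=3 [LOAD]
9. CAS T1 → mem=4 r[T1]=3 [OK]
10. CAS T3 → mem=4 r[T3]=3 [RETRY]
11. LOAD T0 → mem=4 r[T0]=4 [LOAD]
12. LOAD T3 → mem=4 r[T3]=4 [LOAD]
13. CAS T3 → mem=5 r[T3]=4 [OK]
14. LOAD T3 → mem=5 r[T3]=5 [LOAD]
15. CAS T0 → mem=5 r[T0]=4 [RETRY]
16. CAS T3 → mem=6 r[T3]=5 [OK]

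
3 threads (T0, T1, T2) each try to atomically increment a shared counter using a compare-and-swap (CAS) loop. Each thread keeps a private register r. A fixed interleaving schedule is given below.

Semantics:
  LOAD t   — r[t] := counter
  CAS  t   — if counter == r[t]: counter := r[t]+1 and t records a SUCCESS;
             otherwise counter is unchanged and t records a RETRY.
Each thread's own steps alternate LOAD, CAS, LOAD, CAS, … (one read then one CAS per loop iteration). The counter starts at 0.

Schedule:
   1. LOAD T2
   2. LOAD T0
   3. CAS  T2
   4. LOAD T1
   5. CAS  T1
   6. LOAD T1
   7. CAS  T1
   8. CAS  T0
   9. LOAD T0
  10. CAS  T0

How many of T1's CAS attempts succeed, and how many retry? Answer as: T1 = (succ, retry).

T1 = (2, 0)

1. LOAD T2 → mem=0 r[T2]=0 [LOAD]
2. LOAD T0 → mem=0 r[T0]=0 [LOAD]
3. CAS T2 → mem=1 r[T2]=0 [OK]
4. LOAD T1 → mem=1 r[T1]=1 [LOAD]
5. CAS T1 → mem=2 r[T1]=1 [OK]
6. LOAD T1 → mem=2 r[T1]=2 [LOAD]
7. CAS T1 → mem=3 r[T1]=2 [OK]
8. CAS T0 → mem=3 r[T0]=0 [RETRY]
9. LOAD T0 → mem=3 r[T0]=3 [LOAD]
10. CAS T0 → mem=4 r[T0]=3 [OK]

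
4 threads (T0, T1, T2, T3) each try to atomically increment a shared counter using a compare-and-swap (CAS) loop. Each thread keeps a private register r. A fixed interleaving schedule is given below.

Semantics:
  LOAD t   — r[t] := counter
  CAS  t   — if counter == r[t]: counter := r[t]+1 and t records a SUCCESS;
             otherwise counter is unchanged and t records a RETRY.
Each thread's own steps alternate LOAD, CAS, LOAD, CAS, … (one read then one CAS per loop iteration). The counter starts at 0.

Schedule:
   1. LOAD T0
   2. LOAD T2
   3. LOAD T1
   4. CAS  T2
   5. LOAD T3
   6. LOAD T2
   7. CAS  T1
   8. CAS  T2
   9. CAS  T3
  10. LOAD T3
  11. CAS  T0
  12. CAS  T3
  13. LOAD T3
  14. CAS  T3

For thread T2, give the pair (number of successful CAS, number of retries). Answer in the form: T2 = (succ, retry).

T2 = (2, 0)

[1] T0.load  rd  (counter 0, T0.r 0)
[2] T2.load  rd  (counter 0, T2.r 0)
[3] T1.load  rd  (counter 0, T1.r 0)
[4] T2.cas  hit  (counter 1, T2.r 0)
[5] T3.load  rd  (counter 1, T3.r 1)
[6] T2.load  rd  (counter 1, T2.r 1)
[7] T1.cas  miss  (counter 1, T1.r 0)
[8] T2.cas  hit  (counter 2, T2.r 1)
[9] T3.cas  miss  (counter 2, T3.r 1)
[10] T3.load  rd  (counter 2, T3.r 2)
[11] T0.cas  miss  (counter 2, T0.r 0)
[12] T3.cas  hit  (counter 3, T3.r 2)
[13] T3.load  rd  (counter 3, T3.r 3)
[14] T3.cas  hit  (counter 4, T3.r 3)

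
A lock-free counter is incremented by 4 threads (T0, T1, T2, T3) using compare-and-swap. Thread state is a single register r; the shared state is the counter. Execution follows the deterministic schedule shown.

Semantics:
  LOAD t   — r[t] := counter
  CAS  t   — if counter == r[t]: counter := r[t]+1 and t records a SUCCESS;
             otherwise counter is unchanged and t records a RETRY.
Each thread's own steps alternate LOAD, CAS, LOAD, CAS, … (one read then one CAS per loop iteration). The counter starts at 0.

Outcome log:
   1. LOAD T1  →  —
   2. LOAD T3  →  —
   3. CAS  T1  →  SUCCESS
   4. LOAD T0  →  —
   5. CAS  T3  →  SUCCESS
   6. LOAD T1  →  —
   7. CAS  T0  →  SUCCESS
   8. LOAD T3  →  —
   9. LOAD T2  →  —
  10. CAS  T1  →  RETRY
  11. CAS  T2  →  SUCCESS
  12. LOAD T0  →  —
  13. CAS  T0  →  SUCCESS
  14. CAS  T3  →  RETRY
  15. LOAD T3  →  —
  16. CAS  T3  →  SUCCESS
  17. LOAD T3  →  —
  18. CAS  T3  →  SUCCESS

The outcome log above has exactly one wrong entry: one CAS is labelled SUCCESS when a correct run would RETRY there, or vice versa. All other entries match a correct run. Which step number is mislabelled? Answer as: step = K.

Correct run:
step 1: T1 LOAD ⇒ load; ctr=0 reg=0
step 2: T3 LOAD ⇒ load; ctr=0 reg=0
step 3: T1 CAS ⇒ ok; ctr=1 reg=0
step 4: T0 LOAD ⇒ load; ctr=1 reg=1
step 5: T3 CAS ⇒ retry; ctr=1 reg=0
step 6: T1 LOAD ⇒ load; ctr=1 reg=1
step 7: T0 CAS ⇒ ok; ctr=2 reg=1
step 8: T3 LOAD ⇒ load; ctr=2 reg=2
step 9: T2 LOAD ⇒ load; ctr=2 reg=2
step 10: T1 CAS ⇒ retry; ctr=2 reg=1
step 11: T2 CAS ⇒ ok; ctr=3 reg=2
step 12: T0 LOAD ⇒ load; ctr=3 reg=3
step 13: T0 CAS ⇒ ok; ctr=4 reg=3
step 14: T3 CAS ⇒ retry; ctr=4 reg=2
step 15: T3 LOAD ⇒ load; ctr=4 reg=4
step 16: T3 CAS ⇒ ok; ctr=5 reg=4
step 17: T3 LOAD ⇒ load; ctr=5 reg=5
step 18: T3 CAS ⇒ ok; ctr=6 reg=5
Log disagrees first at step 5.

step = 5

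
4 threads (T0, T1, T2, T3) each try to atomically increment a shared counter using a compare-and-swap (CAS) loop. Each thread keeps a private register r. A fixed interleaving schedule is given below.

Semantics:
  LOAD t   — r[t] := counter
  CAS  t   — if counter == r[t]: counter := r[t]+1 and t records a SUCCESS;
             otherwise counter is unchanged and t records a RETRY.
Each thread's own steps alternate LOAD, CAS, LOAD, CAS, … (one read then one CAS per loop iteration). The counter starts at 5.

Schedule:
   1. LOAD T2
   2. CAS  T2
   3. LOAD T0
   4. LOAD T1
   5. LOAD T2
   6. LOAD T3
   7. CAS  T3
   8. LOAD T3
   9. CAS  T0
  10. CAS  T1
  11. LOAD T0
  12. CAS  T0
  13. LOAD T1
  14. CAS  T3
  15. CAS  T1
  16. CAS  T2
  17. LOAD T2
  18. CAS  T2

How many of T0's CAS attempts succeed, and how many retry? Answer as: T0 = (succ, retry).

[1] T2.load  rd  (counter 5, T2.r 5)
[2] T2.cas  hit  (counter 6, T2.r 5)
[3] T0.load  rd  (counter 6, T0.r 6)
[4] T1.load  rd  (counter 6, T1.r 6)
[5] T2.load  rd  (counter 6, T2.r 6)
[6] T3.load  rd  (counter 6, T3.r 6)
[7] T3.cas  hit  (counter 7, T3.r 6)
[8] T3.load  rd  (counter 7, T3.r 7)
[9] T0.cas  miss  (counter 7, T0.r 6)
[10] T1.cas  miss  (counter 7, T1.r 6)
[11] T0.load  rd  (counter 7, T0.r 7)
[12] T0.cas  hit  (counter 8, T0.r 7)
[13] T1.load  rd  (counter 8, T1.r 8)
[14] T3.cas  miss  (counter 8, T3.r 7)
[15] T1.cas  hit  (counter 9, T1.r 8)
[16] T2.cas  miss  (counter 9, T2.r 6)
[17] T2.load  rd  (counter 9, T2.r 9)
[18] T2.cas  hit  (counter 10, T2.r 9)

T0 = (1, 1)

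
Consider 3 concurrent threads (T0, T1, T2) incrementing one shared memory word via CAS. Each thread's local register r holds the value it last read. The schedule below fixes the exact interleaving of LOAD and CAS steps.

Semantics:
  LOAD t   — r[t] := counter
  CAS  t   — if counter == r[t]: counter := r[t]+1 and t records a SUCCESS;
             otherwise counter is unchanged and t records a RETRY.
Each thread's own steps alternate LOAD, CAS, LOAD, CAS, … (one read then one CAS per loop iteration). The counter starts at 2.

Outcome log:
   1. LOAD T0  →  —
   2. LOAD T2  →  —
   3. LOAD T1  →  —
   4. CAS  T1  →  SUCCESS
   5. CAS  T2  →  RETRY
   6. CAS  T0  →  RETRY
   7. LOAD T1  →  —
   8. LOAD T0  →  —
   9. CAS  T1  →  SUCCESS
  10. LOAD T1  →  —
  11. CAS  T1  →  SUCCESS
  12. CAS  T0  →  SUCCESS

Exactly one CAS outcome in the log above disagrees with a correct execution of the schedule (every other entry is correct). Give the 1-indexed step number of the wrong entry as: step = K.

step = 12

Correct run:
1. LOAD T0 → mem=2 r[T0]=2 [LOAD]
2. LOAD T2 → mem=2 r[T2]=2 [LOAD]
3. LOAD T1 → mem=2 r[T1]=2 [LOAD]
4. CAS T1 → mem=3 r[T1]=2 [OK]
5. CAS T2 → mem=3 r[T2]=2 [RETRY]
6. CAS T0 → mem=3 r[T0]=2 [RETRY]
7. LOAD T1 → mem=3 r[T1]=3 [LOAD]
8. LOAD T0 → mem=3 r[T0]=3 [LOAD]
9. CAS T1 → mem=4 r[T1]=3 [OK]
10. LOAD T1 → mem=4 r[T1]=4 [LOAD]
11. CAS T1 → mem=5 r[T1]=4 [OK]
12. CAS T0 → mem=5 r[T0]=3 [RETRY]
Mismatch at 12.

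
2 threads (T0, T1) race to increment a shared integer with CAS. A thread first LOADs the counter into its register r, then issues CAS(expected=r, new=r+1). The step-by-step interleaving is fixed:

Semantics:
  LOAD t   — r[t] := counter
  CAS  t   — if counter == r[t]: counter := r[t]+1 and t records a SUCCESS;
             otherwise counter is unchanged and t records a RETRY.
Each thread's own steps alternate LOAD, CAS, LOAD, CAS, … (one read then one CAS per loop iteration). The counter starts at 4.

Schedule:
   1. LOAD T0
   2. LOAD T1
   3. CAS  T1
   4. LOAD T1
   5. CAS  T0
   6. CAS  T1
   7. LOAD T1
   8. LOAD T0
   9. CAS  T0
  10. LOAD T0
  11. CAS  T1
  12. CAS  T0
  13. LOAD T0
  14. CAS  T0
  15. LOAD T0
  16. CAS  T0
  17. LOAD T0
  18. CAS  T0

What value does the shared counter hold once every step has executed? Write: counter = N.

counter = 11

[1] T0.load  rd  (counter 4, T0.r 4)
[2] T1.load  rd  (counter 4, T1.r 4)
[3] T1.cas  hit  (counter 5, T1.r 4)
[4] T1.load  rd  (counter 5, T1.r 5)
[5] T0.cas  miss  (counter 5, T0.r 4)
[6] T1.cas  hit  (counter 6, T1.r 5)
[7] T1.load  rd  (counter 6, T1.r 6)
[8] T0.load  rd  (counter 6, T0.r 6)
[9] T0.cas  hit  (counter 7, T0.r 6)
[10] T0.load  rd  (counter 7, T0.r 7)
[11] T1.cas  miss  (counter 7, T1.r 6)
[12] T0.cas  hit  (counter 8, T0.r 7)
[13] T0.load  rd  (counter 8, T0.r 8)
[14] T0.cas  hit  (counter 9, T0.r 8)
[15] T0.load  rd  (counter 9, T0.r 9)
[16] T0.cas  hit  (counter 10, T0.r 9)
[17] T0.load  rd  (counter 10, T0.r 10)
[18] T0.cas  hit  (counter 11, T0.r 10)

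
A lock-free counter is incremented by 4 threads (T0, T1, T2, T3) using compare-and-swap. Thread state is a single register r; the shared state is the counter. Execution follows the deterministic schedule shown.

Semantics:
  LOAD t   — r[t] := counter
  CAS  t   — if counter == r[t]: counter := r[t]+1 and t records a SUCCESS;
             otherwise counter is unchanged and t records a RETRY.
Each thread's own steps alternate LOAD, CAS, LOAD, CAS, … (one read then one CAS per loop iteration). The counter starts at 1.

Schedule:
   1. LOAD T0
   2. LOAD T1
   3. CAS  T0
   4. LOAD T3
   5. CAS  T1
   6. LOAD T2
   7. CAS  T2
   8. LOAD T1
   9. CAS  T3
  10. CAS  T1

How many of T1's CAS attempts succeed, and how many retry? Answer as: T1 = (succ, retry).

T1 = (1, 1)

1. LOAD T0 → mem=1 r[T0]=1 [LOAD]
2. LOAD T1 → mem=1 r[T1]=1 [LOAD]
3. CAS T0 → mem=2 r[T0]=1 [OK]
4. LOAD T3 → mem=2 r[T3]=2 [LOAD]
5. CAS T1 → mem=2 r[T1]=1 [RETRY]
6. LOAD T2 → mem=2 r[T2]=2 [LOAD]
7. CAS T2 → mem=3 r[T2]=2 [OK]
8. LOAD T1 → mem=3 r[T1]=3 [LOAD]
9. CAS T3 → mem=3 r[T3]=2 [RETRY]
10. CAS T1 → mem=4 r[T1]=3 [OK]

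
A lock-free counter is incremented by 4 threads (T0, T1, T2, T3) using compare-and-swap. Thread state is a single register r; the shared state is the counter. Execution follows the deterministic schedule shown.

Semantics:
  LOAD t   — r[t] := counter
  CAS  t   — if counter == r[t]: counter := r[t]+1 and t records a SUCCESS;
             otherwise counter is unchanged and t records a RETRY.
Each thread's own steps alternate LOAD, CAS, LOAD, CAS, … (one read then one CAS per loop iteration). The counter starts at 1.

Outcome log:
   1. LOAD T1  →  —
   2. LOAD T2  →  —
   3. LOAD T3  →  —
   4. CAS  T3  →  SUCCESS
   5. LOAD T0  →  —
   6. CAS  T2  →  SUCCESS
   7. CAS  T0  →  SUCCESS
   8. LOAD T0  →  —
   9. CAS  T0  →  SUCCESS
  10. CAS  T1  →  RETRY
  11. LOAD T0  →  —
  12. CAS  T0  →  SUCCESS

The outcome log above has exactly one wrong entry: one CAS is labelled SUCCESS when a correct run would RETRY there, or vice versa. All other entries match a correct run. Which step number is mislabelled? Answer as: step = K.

step = 6

Reference trace:
#1 T1 reads 1
#2 T2 reads 1
#3 T3 reads 1
#4 T3 CAS(1→2) writes; counter now 2
#5 T0 reads 2
#6 T2 CAS(1→2) fails; counter now 2
#7 T0 CAS(2→3) writes; counter now 3
#8 T0 reads 3
#9 T0 CAS(3→4) writes; counter now 4
#10 T1 CAS(1→2) fails; counter now 4
#11 T0 reads 4
#12 T0 CAS(4→5) writes; counter now 5
Mismatch at 6.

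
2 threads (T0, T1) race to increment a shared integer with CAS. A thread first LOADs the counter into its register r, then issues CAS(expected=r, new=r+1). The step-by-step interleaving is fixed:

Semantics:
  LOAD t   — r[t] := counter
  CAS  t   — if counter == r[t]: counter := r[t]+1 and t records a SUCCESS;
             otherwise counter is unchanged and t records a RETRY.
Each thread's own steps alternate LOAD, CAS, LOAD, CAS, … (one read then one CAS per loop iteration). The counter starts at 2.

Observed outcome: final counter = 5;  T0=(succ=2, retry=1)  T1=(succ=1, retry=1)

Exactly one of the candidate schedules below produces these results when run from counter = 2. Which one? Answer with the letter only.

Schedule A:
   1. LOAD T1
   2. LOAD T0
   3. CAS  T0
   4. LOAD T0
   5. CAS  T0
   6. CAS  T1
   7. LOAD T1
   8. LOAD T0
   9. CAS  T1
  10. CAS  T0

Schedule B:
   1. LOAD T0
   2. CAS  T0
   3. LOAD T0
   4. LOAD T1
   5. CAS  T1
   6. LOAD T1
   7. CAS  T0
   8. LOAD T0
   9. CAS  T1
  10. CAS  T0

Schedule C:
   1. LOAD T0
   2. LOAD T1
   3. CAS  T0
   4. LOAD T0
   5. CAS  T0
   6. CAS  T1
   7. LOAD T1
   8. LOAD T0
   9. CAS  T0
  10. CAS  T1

Run A:
step 1: T1 LOAD ⇒ load; ctr=2 reg=2
step 2: T0 LOAD ⇒ load; ctr=2 reg=2
step 3: T0 CAS ⇒ ok; ctr=3 reg=2
step 4: T0 LOAD ⇒ load; ctr=3 reg=3
step 5: T0 CAS ⇒ ok; ctr=4 reg=3
step 6: T1 CAS ⇒ retry; ctr=4 reg=2
step 7: T1 LOAD ⇒ load; ctr=4 reg=4
step 8: T0 LOAD ⇒ load; ctr=4 reg=4
step 9: T1 CAS ⇒ ok; ctr=5 reg=4
step 10: T0 CAS ⇒ retry; ctr=5 reg=4

A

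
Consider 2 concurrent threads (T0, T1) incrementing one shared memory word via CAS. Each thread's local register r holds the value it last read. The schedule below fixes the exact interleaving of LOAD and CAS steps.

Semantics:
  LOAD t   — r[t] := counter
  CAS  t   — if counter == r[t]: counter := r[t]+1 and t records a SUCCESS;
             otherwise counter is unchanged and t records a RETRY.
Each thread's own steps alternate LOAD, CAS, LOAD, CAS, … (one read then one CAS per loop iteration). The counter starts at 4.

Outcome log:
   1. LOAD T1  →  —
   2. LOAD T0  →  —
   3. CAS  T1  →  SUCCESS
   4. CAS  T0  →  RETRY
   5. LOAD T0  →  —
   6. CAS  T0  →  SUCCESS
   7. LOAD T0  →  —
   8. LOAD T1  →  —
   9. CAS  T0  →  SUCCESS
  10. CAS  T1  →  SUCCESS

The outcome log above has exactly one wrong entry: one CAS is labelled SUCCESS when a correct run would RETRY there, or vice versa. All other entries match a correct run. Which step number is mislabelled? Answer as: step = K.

step = 10

Correct run:
   1) LOAD T1:  M=4  r_T1=4
   2) LOAD T0:  M=4  r_T0=4
   3) CAS  T1:  M=5  r_T1=4 ✓
   4) CAS  T0:  M=5  r_T0=4 ✗
   5) LOAD T0:  M=5  r_T0=5
   6) CAS  T0:  M=6  r_T0=5 ✓
   7) LOAD T0:  M=6  r_T0=6
   8) LOAD T1:  M=6  r_T1=6
   9) CAS  T0:  M=7  r_T0=6 ✓
  10) CAS  T1:  M=7  r_T1=6 ✗
Flip is step 10.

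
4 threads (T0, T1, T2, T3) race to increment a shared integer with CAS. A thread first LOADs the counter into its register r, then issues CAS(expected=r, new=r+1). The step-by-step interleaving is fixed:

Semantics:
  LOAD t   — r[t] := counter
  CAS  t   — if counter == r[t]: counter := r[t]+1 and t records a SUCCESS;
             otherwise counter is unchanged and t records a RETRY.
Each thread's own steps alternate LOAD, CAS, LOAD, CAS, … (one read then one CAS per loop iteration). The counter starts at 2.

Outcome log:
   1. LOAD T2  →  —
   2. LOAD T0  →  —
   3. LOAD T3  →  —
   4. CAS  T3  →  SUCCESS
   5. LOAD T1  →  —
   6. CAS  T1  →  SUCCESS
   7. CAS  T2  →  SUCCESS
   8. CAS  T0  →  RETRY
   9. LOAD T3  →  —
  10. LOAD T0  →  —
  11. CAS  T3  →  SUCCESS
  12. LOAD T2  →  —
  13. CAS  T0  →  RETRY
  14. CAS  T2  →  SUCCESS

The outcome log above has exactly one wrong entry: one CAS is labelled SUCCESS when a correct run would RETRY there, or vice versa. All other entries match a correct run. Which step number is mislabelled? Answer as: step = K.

Re-executing:
T2 LOAD — after: cnt=2, r=2 — load
T0 LOAD — after: cnt=2, r=2 — load
T3 LOAD — after: cnt=2, r=2 — load
T3 CAS — after: cnt=3, r=2 — ok
T1 LOAD — after: cnt=3, r=3 — load
T1 CAS — after: cnt=4, r=3 — ok
T2 CAS — after: cnt=4, r=2 — retry
T0 CAS — after: cnt=4, r=2 — retry
T3 LOAD — after: cnt=4, r=4 — load
T0 LOAD — after: cnt=4, r=4 — load
T3 CAS — after: cnt=5, r=4 — ok
T2 LOAD — after: cnt=5, r=5 — load
T0 CAS — after: cnt=5, r=4 — retry
T2 CAS — after: cnt=6, r=5 — ok
Flip is step 7.

step = 7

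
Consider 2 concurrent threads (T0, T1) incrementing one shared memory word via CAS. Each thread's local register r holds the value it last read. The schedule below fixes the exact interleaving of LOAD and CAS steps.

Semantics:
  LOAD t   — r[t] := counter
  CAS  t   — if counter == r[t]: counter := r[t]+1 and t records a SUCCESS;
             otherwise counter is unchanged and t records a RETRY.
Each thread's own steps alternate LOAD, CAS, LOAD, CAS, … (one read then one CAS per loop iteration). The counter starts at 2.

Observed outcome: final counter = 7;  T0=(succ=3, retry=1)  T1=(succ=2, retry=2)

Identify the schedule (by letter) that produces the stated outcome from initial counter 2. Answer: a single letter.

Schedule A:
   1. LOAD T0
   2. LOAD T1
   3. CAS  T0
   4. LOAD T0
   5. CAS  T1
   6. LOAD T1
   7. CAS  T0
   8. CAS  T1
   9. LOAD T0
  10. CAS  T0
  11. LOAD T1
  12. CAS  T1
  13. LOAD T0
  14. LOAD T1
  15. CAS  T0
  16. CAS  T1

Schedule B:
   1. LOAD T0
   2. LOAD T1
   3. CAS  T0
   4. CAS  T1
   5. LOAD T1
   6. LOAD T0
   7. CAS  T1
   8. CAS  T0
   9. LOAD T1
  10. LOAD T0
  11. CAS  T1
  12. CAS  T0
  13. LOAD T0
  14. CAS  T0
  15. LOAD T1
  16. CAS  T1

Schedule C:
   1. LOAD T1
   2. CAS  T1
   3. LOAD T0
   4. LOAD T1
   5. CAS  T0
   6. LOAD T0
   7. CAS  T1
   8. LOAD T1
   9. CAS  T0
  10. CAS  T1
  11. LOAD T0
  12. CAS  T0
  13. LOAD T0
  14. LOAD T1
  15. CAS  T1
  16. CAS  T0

Tracing schedule C:
#1 T1 reads 2
#2 T1 CAS(2→3) writes; counter now 3
#3 T0 reads 3
#4 T1 reads 3
#5 T0 CAS(3→4) writes; counter now 4
#6 T0 reads 4
#7 T1 CAS(3→4) fails; counter now 4
#8 T1 reads 4
#9 T0 CAS(4→5) writes; counter now 5
#10 T1 CAS(4→5) fails; counter now 5
#11 T0 reads 5
#12 T0 CAS(5→6) writes; counter now 6
#13 T0 reads 6
#14 T1 reads 6
#15 T1 CAS(6→7) writes; counter now 7
#16 T0 CAS(6→7) fails; counter now 7

C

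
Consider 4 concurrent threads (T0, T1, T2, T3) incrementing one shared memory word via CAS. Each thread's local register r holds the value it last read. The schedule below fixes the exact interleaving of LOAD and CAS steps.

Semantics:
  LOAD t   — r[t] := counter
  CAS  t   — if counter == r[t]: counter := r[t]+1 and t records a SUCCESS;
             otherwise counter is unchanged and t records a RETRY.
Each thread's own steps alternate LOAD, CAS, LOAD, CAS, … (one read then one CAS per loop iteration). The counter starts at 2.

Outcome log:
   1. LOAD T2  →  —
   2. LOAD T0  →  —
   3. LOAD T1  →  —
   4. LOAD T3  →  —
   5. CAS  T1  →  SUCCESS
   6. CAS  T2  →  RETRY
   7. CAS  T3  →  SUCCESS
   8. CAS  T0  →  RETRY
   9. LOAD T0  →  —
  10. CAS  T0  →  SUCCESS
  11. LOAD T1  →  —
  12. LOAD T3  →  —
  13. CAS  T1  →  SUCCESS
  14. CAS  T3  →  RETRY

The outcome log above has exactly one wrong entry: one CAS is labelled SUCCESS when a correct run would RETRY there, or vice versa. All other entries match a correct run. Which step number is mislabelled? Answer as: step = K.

Reference trace:
#1 T2 reads 2
#2 T0 reads 2
#3 T1 reads 2
#4 T3 reads 2
#5 T1 CAS(2→3) writes; counter now 3
#6 T2 CAS(2→3) fails; counter now 3
#7 T3 CAS(2→3) fails; counter now 3
#8 T0 CAS(2→3) fails; counter now 3
#9 T0 reads 3
#10 T0 CAS(3→4) writes; counter now 4
#11 T1 reads 4
#12 T3 reads 4
#13 T1 CAS(4→5) writes; counter now 5
#14 T3 CAS(4→5) fails; counter now 5
Mismatch at 7.

step = 7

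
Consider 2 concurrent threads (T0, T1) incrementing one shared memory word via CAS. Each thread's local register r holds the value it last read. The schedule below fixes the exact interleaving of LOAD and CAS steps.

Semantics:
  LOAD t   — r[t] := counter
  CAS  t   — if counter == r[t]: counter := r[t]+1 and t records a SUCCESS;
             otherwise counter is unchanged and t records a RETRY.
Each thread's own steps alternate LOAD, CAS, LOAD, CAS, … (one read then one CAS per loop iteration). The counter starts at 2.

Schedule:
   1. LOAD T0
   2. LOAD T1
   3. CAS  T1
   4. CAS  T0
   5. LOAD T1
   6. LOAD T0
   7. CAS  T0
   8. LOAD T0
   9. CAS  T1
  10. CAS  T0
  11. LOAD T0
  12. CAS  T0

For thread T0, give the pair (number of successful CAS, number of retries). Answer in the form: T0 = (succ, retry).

1. LOAD T0 → mem=2 r[T0]=2 [LOAD]
2. LOAD T1 → mem=2 r[T1]=2 [LOAD]
3. CAS T1 → mem=3 r[T1]=2 [OK]
4. CAS T0 → mem=3 r[T0]=2 [RETRY]
5. LOAD T1 → mem=3 r[T1]=3 [LOAD]
6. LOAD T0 → mem=3 r[T0]=3 [LOAD]
7. CAS T0 → mem=4 r[T0]=3 [OK]
8. LOAD T0 → mem=4 r[T0]=4 [LOAD]
9. CAS T1 → mem=4 r[T1]=3 [RETRY]
10. CAS T0 → mem=5 r[T0]=4 [OK]
11. LOAD T0 → mem=5 r[T0]=5 [LOAD]
12. CAS T0 → mem=6 r[T0]=5 [OK]

T0 = (3, 1)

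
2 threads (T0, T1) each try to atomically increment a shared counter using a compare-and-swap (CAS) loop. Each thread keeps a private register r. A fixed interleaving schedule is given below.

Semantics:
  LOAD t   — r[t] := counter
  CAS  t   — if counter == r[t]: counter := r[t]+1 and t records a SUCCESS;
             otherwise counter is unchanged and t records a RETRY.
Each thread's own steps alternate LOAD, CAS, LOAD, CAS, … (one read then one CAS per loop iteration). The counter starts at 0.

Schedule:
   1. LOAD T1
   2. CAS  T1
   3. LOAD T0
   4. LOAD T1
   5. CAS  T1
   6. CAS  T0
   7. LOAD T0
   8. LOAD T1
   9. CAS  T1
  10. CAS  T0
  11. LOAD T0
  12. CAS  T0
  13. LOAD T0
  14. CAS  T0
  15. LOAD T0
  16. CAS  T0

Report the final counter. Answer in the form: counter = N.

counter = 6

[1] T1.load  rd  (counter 0, T1.r 0)
[2] T1.cas  hit  (counter 1, T1.r 0)
[3] T0.load  rd  (counter 1, T0.r 1)
[4] T1.load  rd  (counter 1, T1.r 1)
[5] T1.cas  hit  (counter 2, T1.r 1)
[6] T0.cas  miss  (counter 2, T0.r 1)
[7] T0.load  rd  (counter 2, T0.r 2)
[8] T1.load  rd  (counter 2, T1.r 2)
[9] T1.cas  hit  (counter 3, T1.r 2)
[10] T0.cas  miss  (counter 3, T0.r 2)
[11] T0.load  rd  (counter 3, T0.r 3)
[12] T0.cas  hit  (counter 4, T0.r 3)
[13] T0.load  rd  (counter 4, T0.r 4)
[14] T0.cas  hit  (counter 5, T0.r 4)
[15] T0.load  rd  (counter 5, T0.r 5)
[16] T0.cas  hit  (counter 6, T0.r 5)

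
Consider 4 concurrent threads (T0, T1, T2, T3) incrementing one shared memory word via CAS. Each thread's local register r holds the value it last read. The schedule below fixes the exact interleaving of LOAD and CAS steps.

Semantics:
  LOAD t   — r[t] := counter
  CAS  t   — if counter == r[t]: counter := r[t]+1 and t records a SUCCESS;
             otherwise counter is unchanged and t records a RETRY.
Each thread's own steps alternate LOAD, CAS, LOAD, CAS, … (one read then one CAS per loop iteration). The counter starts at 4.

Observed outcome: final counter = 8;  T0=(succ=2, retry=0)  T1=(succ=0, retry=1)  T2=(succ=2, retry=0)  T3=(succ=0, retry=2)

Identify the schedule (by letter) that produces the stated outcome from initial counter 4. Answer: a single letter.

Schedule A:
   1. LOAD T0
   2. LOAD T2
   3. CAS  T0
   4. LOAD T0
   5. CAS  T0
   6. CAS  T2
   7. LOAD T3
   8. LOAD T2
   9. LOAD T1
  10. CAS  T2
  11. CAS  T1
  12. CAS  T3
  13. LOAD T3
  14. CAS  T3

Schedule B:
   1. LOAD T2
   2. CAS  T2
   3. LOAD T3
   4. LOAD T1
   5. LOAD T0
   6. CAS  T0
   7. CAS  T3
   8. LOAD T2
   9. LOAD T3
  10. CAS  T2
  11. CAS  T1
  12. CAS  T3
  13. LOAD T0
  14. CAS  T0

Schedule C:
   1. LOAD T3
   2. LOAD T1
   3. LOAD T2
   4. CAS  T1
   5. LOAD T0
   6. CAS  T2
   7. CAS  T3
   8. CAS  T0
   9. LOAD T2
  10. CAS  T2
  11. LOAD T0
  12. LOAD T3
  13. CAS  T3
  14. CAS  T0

Run B:
[1] T2.load  rd  (counter 4, T2.r 4)
[2] T2.cas  hit  (counter 5, T2.r 4)
[3] T3.load  rd  (counter 5, T3.r 5)
[4] T1.load  rd  (counter 5, T1.r 5)
[5] T0.load  rd  (counter 5, T0.r 5)
[6] T0.cas  hit  (counter 6, T0.r 5)
[7] T3.cas  miss  (counter 6, T3.r 5)
[8] T2.load  rd  (counter 6, T2.r 6)
[9] T3.load  rd  (counter 6, T3.r 6)
[10] T2.cas  hit  (counter 7, T2.r 6)
[11] T1.cas  miss  (counter 7, T1.r 5)
[12] T3.cas  miss  (counter 7, T3.r 6)
[13] T0.load  rd  (counter 7, T0.r 7)
[14] T0.cas  hit  (counter 8, T0.r 7)

B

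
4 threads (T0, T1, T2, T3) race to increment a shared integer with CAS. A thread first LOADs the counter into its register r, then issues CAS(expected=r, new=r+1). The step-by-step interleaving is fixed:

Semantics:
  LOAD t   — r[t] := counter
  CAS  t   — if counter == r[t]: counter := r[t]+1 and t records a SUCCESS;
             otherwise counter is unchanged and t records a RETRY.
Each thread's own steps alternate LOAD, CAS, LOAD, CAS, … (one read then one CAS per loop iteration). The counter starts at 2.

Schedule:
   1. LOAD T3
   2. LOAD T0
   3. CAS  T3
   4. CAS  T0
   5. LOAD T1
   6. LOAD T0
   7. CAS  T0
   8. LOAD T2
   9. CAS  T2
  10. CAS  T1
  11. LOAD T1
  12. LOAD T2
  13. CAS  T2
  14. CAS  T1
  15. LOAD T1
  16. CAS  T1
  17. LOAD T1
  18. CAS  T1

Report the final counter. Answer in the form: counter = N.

counter = 8

step 1: T3 LOAD ⇒ load; ctr=2 reg=2
step 2: T0 LOAD ⇒ load; ctr=2 reg=2
step 3: T3 CAS ⇒ ok; ctr=3 reg=2
step 4: T0 CAS ⇒ retry; ctr=3 reg=2
step 5: T1 LOAD ⇒ load; ctr=3 reg=3
step 6: T0 LOAD ⇒ load; ctr=3 reg=3
step 7: T0 CAS ⇒ ok; ctr=4 reg=3
step 8: T2 LOAD ⇒ load; ctr=4 reg=4
step 9: T2 CAS ⇒ ok; ctr=5 reg=4
step 10: T1 CAS ⇒ retry; ctr=5 reg=3
step 11: T1 LOAD ⇒ load; ctr=5 reg=5
step 12: T2 LOAD ⇒ load; ctr=5 reg=5
step 13: T2 CAS ⇒ ok; ctr=6 reg=5
step 14: T1 CAS ⇒ retry; ctr=6 reg=5
step 15: T1 LOAD ⇒ load; ctr=6 reg=6
step 16: T1 CAS ⇒ ok; ctr=7 reg=6
step 17: T1 LOAD ⇒ load; ctr=7 reg=7
step 18: T1 CAS ⇒ ok; ctr=8 reg=7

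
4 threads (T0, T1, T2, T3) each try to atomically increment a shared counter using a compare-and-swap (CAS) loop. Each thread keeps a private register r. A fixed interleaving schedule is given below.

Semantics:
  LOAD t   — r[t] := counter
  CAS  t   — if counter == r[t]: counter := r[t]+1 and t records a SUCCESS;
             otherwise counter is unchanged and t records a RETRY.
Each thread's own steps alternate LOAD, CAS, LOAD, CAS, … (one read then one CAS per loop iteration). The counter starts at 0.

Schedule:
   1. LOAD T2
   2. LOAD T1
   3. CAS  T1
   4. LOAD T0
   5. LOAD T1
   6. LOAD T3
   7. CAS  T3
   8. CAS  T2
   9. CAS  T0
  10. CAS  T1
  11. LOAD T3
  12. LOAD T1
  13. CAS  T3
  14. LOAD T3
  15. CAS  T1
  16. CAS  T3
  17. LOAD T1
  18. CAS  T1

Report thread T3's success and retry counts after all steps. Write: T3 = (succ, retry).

   1) LOAD T2:  M=0  r_T2=0
   2) LOAD T1:  M=0  r_T1=0
   3) CAS  T1:  M=1  r_T1=0 ✓
   4) LOAD T0:  M=1  r_T0=1
   5) LOAD T1:  M=1  r_T1=1
   6) LOAD T3:  M=1  r_T3=1
   7) CAS  T3:  M=2  r_T3=1 ✓
   8) CAS  T2:  M=2  r_T2=0 ✗
   9) CAS  T0:  M=2  r_T0=1 ✗
  10) CAS  T1:  M=2  r_T1=1 ✗
  11) LOAD T3:  M=2  r_T3=2
  12) LOAD T1:  M=2  r_T1=2
  13) CAS  T3:  M=3  r_T3=2 ✓
  14) LOAD T3:  M=3  r_T3=3
  15) CAS  T1:  M=3  r_T1=2 ✗
  16) CAS  T3:  M=4  r_T3=3 ✓
  17) LOAD T1:  M=4  r_T1=4
  18) CAS  T1:  M=5  r_T1=4 ✓

T3 = (3, 0)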